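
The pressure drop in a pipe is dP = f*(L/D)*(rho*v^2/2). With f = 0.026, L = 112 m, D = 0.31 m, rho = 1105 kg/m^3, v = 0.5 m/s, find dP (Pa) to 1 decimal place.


dP = f * (L/D) * (rho*v^2/2)
dP = 0.026 * (112/0.31) * (1105*0.5^2/2)
L/D = 361.29032258
rho*v^2/2 = 1105*0.25/2 = 138.125
dP = 0.026 * 361.29032258 * 138.125
dP = 1297.5 Pa


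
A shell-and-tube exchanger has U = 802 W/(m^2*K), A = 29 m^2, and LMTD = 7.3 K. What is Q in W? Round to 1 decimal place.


Q = U * A * LMTD
Q = 802 * 29 * 7.3
Q = 169783.4 W


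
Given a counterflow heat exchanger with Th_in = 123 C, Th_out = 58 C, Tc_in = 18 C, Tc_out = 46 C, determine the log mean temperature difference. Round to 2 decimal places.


dT1 = Th_in - Tc_out = 123 - 46 = 77
dT2 = Th_out - Tc_in = 58 - 18 = 40
LMTD = (dT1 - dT2) / ln(dT1/dT2)
LMTD = (77 - 40) / ln(77/40)
LMTD = 56.49 K


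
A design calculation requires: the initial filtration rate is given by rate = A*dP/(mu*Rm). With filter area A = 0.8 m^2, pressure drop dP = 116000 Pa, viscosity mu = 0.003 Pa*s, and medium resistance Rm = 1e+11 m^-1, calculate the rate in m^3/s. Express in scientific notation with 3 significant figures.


rate = A * dP / (mu * Rm)
rate = 0.8 * 116000 / (0.003 * 1e+11)
rate = 92800.0 / 3.000e+08
rate = 3.09e-04 m^3/s


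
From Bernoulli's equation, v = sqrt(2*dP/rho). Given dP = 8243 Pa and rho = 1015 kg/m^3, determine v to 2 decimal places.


v = sqrt(2*dP/rho)
v = sqrt(2*8243/1015)
v = sqrt(16.242365)
v = 4.03 m/s


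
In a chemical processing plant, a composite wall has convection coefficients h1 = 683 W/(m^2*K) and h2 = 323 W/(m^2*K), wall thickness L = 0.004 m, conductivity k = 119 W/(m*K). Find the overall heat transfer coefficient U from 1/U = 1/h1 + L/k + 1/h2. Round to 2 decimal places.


1/U = 1/h1 + L/k + 1/h2
1/U = 1/683 + 0.004/119 + 1/323
1/U = 0.0014641288 + 3.36134e-05 + 0.0030959752
1/U = 0.0045937174
U = 217.69 W/(m^2*K)


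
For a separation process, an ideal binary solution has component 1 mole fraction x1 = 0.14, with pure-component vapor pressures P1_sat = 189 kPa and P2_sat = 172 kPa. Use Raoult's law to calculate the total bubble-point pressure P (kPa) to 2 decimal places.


P = x1*P1_sat + x2*P2_sat
x2 = 1 - x1 = 1 - 0.14 = 0.86
P = 0.14*189 + 0.86*172
P = 26.46 + 147.92
P = 174.38 kPa


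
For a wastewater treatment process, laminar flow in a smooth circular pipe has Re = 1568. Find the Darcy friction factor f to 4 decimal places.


f = 64 / Re
f = 64 / 1568
f = 0.0408


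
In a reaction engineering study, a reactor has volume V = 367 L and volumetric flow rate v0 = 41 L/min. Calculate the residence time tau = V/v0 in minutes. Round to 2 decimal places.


tau = V / v0
tau = 367 / 41
tau = 8.95 min


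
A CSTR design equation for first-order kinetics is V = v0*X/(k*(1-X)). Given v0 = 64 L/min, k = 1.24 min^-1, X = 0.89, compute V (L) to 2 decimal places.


V = v0 * X / (k * (1 - X))
V = 64 * 0.89 / (1.24 * (1 - 0.89))
V = 56.96 / (1.24 * 0.11)
V = 56.96 / 0.1364
V = 417.60 L


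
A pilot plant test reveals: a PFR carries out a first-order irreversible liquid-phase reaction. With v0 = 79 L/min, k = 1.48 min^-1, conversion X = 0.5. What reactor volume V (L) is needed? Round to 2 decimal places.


V = (v0/k) * ln(1/(1-X))
V = (79/1.48) * ln(1/(1-0.5))
V = 53.378378 * ln(2.0)
V = 53.378378 * 0.693147
V = 37.00 L


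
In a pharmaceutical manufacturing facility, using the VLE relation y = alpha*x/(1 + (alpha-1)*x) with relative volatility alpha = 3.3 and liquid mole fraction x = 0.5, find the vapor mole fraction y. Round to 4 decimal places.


y = alpha*x / (1 + (alpha-1)*x)
y = 3.3*0.5 / (1 + (3.3-1)*0.5)
y = 1.65 / (1 + 1.15)
y = 1.65 / 2.15
y = 0.7674


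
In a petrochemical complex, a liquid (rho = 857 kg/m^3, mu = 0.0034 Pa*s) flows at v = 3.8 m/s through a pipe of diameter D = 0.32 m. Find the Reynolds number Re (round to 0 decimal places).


Re = rho * v * D / mu
Re = 857 * 3.8 * 0.32 / 0.0034
Re = 1042.112 / 0.0034
Re = 306504


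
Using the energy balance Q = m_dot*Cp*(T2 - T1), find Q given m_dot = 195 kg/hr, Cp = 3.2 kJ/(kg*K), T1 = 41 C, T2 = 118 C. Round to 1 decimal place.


Q = m_dot * Cp * (T2 - T1)
Q = 195 * 3.2 * (118 - 41)
Q = 195 * 3.2 * 77
Q = 48048.0 kJ/hr


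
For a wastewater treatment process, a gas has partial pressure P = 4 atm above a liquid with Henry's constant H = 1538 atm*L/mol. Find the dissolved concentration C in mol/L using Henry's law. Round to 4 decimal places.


C = P / H
C = 4 / 1538
C = 0.0026 mol/L


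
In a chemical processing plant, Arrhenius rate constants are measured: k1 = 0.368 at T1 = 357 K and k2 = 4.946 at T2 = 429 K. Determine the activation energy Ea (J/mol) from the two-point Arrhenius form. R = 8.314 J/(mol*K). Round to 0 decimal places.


Ea = R * ln(k2/k1) / (1/T1 - 1/T2)
ln(k2/k1) = ln(4.946/0.368) = 2.5982515
1/T1 - 1/T2 = 1/357 - 1/429 = 0.000470118117
Ea = 8.314 * 2.5982515 / 0.000470118117
Ea = 45950 J/mol


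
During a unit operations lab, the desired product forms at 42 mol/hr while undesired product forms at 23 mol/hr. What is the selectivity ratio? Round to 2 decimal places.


S = desired product rate / undesired product rate
S = 42 / 23
S = 1.83


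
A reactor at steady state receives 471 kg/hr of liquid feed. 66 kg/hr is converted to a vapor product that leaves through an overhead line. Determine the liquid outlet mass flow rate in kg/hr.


Steady-state mass balance on the main outlet: F_out = F_in - F_removed
F_out = 471 - 66
F_out = 405 kg/hr


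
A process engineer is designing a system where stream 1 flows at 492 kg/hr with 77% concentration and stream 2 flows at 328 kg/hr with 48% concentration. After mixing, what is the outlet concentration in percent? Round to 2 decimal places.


Mass balance on solute: F1*x1 + F2*x2 = F3*x3
F3 = F1 + F2 = 492 + 328 = 820 kg/hr
x3 = (F1*x1 + F2*x2)/F3
x3 = (492*0.77 + 328*0.48) / 820
x3 = 65.40%


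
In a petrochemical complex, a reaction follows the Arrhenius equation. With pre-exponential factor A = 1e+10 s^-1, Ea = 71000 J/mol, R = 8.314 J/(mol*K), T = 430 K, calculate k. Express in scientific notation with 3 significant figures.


k = A * exp(-Ea/(R*T))
k = 1e+10 * exp(-71000 / (8.314 * 430))
k = 1e+10 * exp(-19.860029)
k = 2.37e+01


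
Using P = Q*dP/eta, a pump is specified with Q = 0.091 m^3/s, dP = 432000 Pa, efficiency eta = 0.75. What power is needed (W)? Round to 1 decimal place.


P = Q * dP / eta
P = 0.091 * 432000 / 0.75
P = 39312.0 / 0.75
P = 52416.0 W


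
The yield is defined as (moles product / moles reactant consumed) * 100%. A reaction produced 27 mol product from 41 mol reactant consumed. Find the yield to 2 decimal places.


Yield = (moles product / moles consumed) * 100%
Yield = (27 / 41) * 100
Yield = 0.6585 * 100
Yield = 65.85%


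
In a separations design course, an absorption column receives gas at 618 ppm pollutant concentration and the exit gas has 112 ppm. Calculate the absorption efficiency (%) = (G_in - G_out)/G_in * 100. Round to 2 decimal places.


Efficiency = (G_in - G_out) / G_in * 100%
Efficiency = (618 - 112) / 618 * 100
Efficiency = 506 / 618 * 100
Efficiency = 81.88%


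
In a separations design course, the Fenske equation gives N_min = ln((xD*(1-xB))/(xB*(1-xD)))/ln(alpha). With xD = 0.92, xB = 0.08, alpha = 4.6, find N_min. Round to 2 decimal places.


N_min = ln((xD*(1-xB))/(xB*(1-xD))) / ln(alpha)
Numerator inside ln: 0.8464 / 0.0064 = 132.25
ln(132.25) = 4.884694
ln(alpha) = ln(4.6) = 1.526056
N_min = 4.884694 / 1.526056 = 3.20


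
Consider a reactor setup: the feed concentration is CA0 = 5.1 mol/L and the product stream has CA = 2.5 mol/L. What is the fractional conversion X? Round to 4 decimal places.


X = (CA0 - CA) / CA0
X = (5.1 - 2.5) / 5.1
X = 2.6 / 5.1
X = 0.5098


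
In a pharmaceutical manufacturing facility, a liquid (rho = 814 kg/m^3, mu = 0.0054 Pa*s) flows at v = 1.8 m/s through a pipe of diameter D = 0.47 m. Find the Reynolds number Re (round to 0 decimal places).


Re = rho * v * D / mu
Re = 814 * 1.8 * 0.47 / 0.0054
Re = 688.644 / 0.0054
Re = 127527


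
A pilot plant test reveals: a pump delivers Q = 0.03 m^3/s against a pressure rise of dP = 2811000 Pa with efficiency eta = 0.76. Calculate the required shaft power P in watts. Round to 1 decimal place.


P = Q * dP / eta
P = 0.03 * 2811000 / 0.76
P = 84330.0 / 0.76
P = 110960.5 W


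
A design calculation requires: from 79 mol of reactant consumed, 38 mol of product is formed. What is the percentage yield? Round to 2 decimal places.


Yield = (moles product / moles consumed) * 100%
Yield = (38 / 79) * 100
Yield = 0.481 * 100
Yield = 48.10%


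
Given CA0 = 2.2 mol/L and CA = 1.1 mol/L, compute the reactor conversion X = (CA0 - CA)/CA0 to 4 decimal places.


X = (CA0 - CA) / CA0
X = (2.2 - 1.1) / 2.2
X = 1.1 / 2.2
X = 0.5000


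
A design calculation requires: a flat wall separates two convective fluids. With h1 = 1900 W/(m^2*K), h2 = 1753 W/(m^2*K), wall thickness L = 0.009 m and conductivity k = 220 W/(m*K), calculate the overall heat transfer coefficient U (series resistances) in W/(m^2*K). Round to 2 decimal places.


1/U = 1/h1 + L/k + 1/h2
1/U = 1/1900 + 0.009/220 + 1/1753
1/U = 0.0005263158 + 4.09091e-05 + 0.0005704507
1/U = 0.0011376756
U = 878.99 W/(m^2*K)


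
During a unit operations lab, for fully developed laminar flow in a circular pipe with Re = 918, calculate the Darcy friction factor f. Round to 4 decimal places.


f = 64 / Re
f = 64 / 918
f = 0.0697


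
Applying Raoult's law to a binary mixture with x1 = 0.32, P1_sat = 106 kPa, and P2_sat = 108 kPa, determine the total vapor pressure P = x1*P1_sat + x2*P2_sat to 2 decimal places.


P = x1*P1_sat + x2*P2_sat
x2 = 1 - x1 = 1 - 0.32 = 0.68
P = 0.32*106 + 0.68*108
P = 33.92 + 73.44
P = 107.36 kPa


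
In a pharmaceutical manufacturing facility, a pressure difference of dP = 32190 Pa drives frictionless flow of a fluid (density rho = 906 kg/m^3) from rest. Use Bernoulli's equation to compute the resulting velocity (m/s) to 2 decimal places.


v = sqrt(2*dP/rho)
v = sqrt(2*32190/906)
v = sqrt(71.059603)
v = 8.43 m/s


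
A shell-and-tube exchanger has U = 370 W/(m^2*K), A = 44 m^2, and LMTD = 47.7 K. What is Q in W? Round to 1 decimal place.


Q = U * A * LMTD
Q = 370 * 44 * 47.7
Q = 776556.0 W


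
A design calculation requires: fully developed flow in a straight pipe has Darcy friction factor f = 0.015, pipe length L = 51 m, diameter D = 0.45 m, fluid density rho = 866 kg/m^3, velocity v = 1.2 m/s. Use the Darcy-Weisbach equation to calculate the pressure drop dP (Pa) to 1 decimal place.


dP = f * (L/D) * (rho*v^2/2)
dP = 0.015 * (51/0.45) * (866*1.2^2/2)
L/D = 113.33333333
rho*v^2/2 = 866*1.44/2 = 623.52
dP = 0.015 * 113.33333333 * 623.52
dP = 1060.0 Pa


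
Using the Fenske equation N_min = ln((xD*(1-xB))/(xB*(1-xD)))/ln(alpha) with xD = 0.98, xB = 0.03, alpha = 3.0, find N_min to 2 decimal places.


N_min = ln((xD*(1-xB))/(xB*(1-xD))) / ln(alpha)
Numerator inside ln: 0.9506 / 0.0006 = 1584.333333
ln(1584.333333) = 7.367919
ln(alpha) = ln(3.0) = 1.098612
N_min = 7.367919 / 1.098612 = 6.71


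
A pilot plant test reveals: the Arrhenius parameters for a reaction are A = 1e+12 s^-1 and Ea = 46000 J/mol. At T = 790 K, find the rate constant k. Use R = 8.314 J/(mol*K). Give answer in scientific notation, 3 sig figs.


k = A * exp(-Ea/(R*T))
k = 1e+12 * exp(-46000 / (8.314 * 790))
k = 1e+12 * exp(-7.00359)
k = 9.09e+08


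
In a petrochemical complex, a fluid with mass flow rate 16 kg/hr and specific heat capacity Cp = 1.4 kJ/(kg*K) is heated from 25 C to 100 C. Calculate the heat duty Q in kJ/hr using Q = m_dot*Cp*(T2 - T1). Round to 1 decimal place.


Q = m_dot * Cp * (T2 - T1)
Q = 16 * 1.4 * (100 - 25)
Q = 16 * 1.4 * 75
Q = 1680.0 kJ/hr


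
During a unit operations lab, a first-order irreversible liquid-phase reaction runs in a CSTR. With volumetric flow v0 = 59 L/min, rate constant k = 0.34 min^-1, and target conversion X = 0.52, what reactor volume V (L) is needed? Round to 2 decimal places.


V = v0 * X / (k * (1 - X))
V = 59 * 0.52 / (0.34 * (1 - 0.52))
V = 30.68 / (0.34 * 0.48)
V = 30.68 / 0.1632
V = 187.99 L


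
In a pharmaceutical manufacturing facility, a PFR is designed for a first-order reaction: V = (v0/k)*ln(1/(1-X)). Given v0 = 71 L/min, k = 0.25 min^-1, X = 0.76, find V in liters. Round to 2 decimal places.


V = (v0/k) * ln(1/(1-X))
V = (71/0.25) * ln(1/(1-0.76))
V = 284.0 * ln(4.166667)
V = 284.0 * 1.427116
V = 405.30 L


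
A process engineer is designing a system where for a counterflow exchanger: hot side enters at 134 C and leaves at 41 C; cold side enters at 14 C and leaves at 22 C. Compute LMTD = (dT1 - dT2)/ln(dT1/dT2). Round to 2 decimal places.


dT1 = Th_in - Tc_out = 134 - 22 = 112
dT2 = Th_out - Tc_in = 41 - 14 = 27
LMTD = (dT1 - dT2) / ln(dT1/dT2)
LMTD = (112 - 27) / ln(112/27)
LMTD = 59.75 K


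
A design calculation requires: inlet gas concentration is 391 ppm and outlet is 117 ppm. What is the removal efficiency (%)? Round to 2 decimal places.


Efficiency = (G_in - G_out) / G_in * 100%
Efficiency = (391 - 117) / 391 * 100
Efficiency = 274 / 391 * 100
Efficiency = 70.08%


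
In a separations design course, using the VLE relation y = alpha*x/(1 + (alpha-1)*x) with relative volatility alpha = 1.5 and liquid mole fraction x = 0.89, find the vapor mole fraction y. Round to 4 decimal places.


y = alpha*x / (1 + (alpha-1)*x)
y = 1.5*0.89 / (1 + (1.5-1)*0.89)
y = 1.335 / (1 + 0.445)
y = 1.335 / 1.445
y = 0.9239


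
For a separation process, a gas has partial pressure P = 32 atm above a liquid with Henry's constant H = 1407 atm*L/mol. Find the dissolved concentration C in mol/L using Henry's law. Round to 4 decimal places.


C = P / H
C = 32 / 1407
C = 0.0227 mol/L


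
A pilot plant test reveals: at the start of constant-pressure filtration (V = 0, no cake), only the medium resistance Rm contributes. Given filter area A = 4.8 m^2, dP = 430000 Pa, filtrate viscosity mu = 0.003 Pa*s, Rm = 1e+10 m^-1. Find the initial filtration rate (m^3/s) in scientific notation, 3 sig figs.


rate = A * dP / (mu * Rm)
rate = 4.8 * 430000 / (0.003 * 1e+10)
rate = 2064000.0 / 3.000e+07
rate = 6.88e-02 m^3/s


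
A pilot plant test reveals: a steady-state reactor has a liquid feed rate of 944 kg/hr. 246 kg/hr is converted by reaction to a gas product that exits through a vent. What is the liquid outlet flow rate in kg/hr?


Steady-state mass balance on the main outlet: F_out = F_in - F_removed
F_out = 944 - 246
F_out = 698 kg/hr


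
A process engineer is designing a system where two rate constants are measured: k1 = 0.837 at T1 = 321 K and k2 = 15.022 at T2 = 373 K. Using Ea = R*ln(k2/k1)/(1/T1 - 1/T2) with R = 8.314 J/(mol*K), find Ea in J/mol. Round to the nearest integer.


Ea = R * ln(k2/k1) / (1/T1 - 1/T2)
ln(k2/k1) = ln(15.022/0.837) = 2.887447
1/T1 - 1/T2 = 1/321 - 1/373 = 0.00043429965
Ea = 8.314 * 2.887447 / 0.00043429965
Ea = 55276 J/mol


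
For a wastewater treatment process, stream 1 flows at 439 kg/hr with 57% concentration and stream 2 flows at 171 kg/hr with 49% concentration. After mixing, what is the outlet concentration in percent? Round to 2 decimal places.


Mass balance on solute: F1*x1 + F2*x2 = F3*x3
F3 = F1 + F2 = 439 + 171 = 610 kg/hr
x3 = (F1*x1 + F2*x2)/F3
x3 = (439*0.57 + 171*0.49) / 610
x3 = 54.76%


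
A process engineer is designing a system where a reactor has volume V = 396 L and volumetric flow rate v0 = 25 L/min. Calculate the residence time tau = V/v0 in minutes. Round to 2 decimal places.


tau = V / v0
tau = 396 / 25
tau = 15.84 min


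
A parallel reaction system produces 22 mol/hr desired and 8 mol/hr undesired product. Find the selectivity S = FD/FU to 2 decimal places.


S = desired product rate / undesired product rate
S = 22 / 8
S = 2.75


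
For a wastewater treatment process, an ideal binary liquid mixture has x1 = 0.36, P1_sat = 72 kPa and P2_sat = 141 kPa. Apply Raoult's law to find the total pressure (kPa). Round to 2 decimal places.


P = x1*P1_sat + x2*P2_sat
x2 = 1 - x1 = 1 - 0.36 = 0.64
P = 0.36*72 + 0.64*141
P = 25.92 + 90.24
P = 116.16 kPa


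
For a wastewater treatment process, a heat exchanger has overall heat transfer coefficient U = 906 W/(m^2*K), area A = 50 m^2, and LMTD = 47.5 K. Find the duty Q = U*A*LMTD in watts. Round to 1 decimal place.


Q = U * A * LMTD
Q = 906 * 50 * 47.5
Q = 2151750.0 W


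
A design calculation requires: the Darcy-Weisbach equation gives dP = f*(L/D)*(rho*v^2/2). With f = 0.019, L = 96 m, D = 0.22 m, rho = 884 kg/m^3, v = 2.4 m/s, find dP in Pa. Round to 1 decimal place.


dP = f * (L/D) * (rho*v^2/2)
dP = 0.019 * (96/0.22) * (884*2.4^2/2)
L/D = 436.36363636
rho*v^2/2 = 884*5.76/2 = 2545.92
dP = 0.019 * 436.36363636 * 2545.92
dP = 21108.0 Pa


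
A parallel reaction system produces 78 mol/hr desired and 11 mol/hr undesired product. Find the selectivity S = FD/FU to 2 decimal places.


S = desired product rate / undesired product rate
S = 78 / 11
S = 7.09


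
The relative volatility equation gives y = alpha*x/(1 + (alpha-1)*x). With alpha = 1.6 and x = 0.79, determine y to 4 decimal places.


y = alpha*x / (1 + (alpha-1)*x)
y = 1.6*0.79 / (1 + (1.6-1)*0.79)
y = 1.264 / (1 + 0.474)
y = 1.264 / 1.474
y = 0.8575


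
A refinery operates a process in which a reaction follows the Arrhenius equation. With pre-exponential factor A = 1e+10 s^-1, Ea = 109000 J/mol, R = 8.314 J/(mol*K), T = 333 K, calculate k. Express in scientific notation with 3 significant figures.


k = A * exp(-Ea/(R*T))
k = 1e+10 * exp(-109000 / (8.314 * 333))
k = 1e+10 * exp(-39.370619)
k = 7.97e-08


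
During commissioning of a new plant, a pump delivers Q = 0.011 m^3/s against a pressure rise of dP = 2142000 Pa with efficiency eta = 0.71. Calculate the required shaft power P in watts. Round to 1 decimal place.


P = Q * dP / eta
P = 0.011 * 2142000 / 0.71
P = 23562.0 / 0.71
P = 33185.9 W


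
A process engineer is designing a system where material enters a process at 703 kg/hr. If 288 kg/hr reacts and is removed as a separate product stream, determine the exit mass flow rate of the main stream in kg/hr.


Steady-state mass balance on the main outlet: F_out = F_in - F_removed
F_out = 703 - 288
F_out = 415 kg/hr


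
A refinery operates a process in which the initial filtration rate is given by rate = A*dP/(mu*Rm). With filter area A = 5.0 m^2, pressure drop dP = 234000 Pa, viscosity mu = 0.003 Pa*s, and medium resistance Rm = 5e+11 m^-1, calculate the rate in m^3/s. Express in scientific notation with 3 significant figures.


rate = A * dP / (mu * Rm)
rate = 5.0 * 234000 / (0.003 * 5e+11)
rate = 1170000.0 / 1.500e+09
rate = 7.80e-04 m^3/s


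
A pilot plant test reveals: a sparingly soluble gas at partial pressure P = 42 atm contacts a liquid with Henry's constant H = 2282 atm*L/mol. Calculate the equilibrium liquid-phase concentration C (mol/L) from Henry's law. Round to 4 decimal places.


C = P / H
C = 42 / 2282
C = 0.0184 mol/L


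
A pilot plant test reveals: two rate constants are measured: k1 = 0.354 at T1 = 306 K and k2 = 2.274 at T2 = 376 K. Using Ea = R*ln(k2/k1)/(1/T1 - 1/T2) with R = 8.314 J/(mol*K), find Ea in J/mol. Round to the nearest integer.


Ea = R * ln(k2/k1) / (1/T1 - 1/T2)
ln(k2/k1) = ln(2.274/0.354) = 1.8599988
1/T1 - 1/T2 = 1/306 - 1/376 = 0.000608399388
Ea = 8.314 * 1.8599988 / 0.000608399388
Ea = 25418 J/mol


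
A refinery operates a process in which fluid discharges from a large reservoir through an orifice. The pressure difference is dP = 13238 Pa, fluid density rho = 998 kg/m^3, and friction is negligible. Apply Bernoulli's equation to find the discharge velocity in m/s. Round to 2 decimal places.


v = sqrt(2*dP/rho)
v = sqrt(2*13238/998)
v = sqrt(26.529058)
v = 5.15 m/s


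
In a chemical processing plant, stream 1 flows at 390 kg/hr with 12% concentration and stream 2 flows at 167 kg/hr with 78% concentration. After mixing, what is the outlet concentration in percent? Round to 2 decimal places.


Mass balance on solute: F1*x1 + F2*x2 = F3*x3
F3 = F1 + F2 = 390 + 167 = 557 kg/hr
x3 = (F1*x1 + F2*x2)/F3
x3 = (390*0.12 + 167*0.78) / 557
x3 = 31.79%


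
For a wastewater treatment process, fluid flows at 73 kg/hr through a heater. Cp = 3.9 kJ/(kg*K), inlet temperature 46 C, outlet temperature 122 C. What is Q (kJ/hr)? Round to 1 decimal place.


Q = m_dot * Cp * (T2 - T1)
Q = 73 * 3.9 * (122 - 46)
Q = 73 * 3.9 * 76
Q = 21637.2 kJ/hr


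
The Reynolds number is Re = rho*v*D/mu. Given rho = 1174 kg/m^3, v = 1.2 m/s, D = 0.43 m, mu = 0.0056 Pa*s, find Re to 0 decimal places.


Re = rho * v * D / mu
Re = 1174 * 1.2 * 0.43 / 0.0056
Re = 605.784 / 0.0056
Re = 108176


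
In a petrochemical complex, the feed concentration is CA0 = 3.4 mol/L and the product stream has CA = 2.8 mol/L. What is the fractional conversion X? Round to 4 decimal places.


X = (CA0 - CA) / CA0
X = (3.4 - 2.8) / 3.4
X = 0.6 / 3.4
X = 0.1765


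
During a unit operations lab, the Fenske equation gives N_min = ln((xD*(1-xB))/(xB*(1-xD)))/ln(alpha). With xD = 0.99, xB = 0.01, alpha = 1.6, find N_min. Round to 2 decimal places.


N_min = ln((xD*(1-xB))/(xB*(1-xD))) / ln(alpha)
Numerator inside ln: 0.9801 / 0.0001 = 9801.0
ln(9801.0) = 9.19024
ln(alpha) = ln(1.6) = 0.470004
N_min = 9.19024 / 0.470004 = 19.55


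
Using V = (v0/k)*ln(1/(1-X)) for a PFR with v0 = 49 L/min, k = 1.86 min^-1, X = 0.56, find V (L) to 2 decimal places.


V = (v0/k) * ln(1/(1-X))
V = (49/1.86) * ln(1/(1-0.56))
V = 26.344086 * ln(2.272727)
V = 26.344086 * 0.82098
V = 21.63 L


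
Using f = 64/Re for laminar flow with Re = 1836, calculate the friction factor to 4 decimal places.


f = 64 / Re
f = 64 / 1836
f = 0.0349


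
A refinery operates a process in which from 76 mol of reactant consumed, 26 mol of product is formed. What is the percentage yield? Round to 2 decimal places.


Yield = (moles product / moles consumed) * 100%
Yield = (26 / 76) * 100
Yield = 0.3421 * 100
Yield = 34.21%


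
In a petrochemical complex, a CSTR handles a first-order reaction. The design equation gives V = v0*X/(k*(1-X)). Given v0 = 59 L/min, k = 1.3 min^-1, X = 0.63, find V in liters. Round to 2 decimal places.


V = v0 * X / (k * (1 - X))
V = 59 * 0.63 / (1.3 * (1 - 0.63))
V = 37.17 / (1.3 * 0.37)
V = 37.17 / 0.481
V = 77.28 L


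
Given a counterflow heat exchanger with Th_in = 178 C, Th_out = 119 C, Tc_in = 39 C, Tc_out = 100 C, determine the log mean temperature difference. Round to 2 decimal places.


dT1 = Th_in - Tc_out = 178 - 100 = 78
dT2 = Th_out - Tc_in = 119 - 39 = 80
LMTD = (dT1 - dT2) / ln(dT1/dT2)
LMTD = (78 - 80) / ln(78/80)
LMTD = 79.00 K


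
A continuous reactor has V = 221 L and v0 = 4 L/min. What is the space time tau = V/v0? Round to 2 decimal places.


tau = V / v0
tau = 221 / 4
tau = 55.25 min


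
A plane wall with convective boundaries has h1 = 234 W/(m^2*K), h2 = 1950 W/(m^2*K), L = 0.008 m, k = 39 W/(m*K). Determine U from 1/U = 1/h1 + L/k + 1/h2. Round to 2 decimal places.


1/U = 1/h1 + L/k + 1/h2
1/U = 1/234 + 0.008/39 + 1/1950
1/U = 0.0042735043 + 0.0002051282 + 0.0005128205
1/U = 0.004991453
U = 200.34 W/(m^2*K)


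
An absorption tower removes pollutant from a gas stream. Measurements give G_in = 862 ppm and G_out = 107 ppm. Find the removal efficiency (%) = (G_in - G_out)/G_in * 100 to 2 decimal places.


Efficiency = (G_in - G_out) / G_in * 100%
Efficiency = (862 - 107) / 862 * 100
Efficiency = 755 / 862 * 100
Efficiency = 87.59%


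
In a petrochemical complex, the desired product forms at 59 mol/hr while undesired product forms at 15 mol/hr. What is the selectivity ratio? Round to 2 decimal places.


S = desired product rate / undesired product rate
S = 59 / 15
S = 3.93


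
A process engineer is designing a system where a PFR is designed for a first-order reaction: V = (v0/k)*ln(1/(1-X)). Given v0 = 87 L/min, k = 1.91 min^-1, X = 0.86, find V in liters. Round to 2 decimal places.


V = (v0/k) * ln(1/(1-X))
V = (87/1.91) * ln(1/(1-0.86))
V = 45.549738 * ln(7.142857)
V = 45.549738 * 1.966113
V = 89.56 L


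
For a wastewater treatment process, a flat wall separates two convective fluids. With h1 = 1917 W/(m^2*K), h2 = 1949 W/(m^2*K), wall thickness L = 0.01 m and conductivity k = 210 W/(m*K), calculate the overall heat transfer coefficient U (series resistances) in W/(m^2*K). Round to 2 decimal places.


1/U = 1/h1 + L/k + 1/h2
1/U = 1/1917 + 0.01/210 + 1/1949
1/U = 0.0005216484 + 4.7619e-05 + 0.0005130836
1/U = 0.001082351
U = 923.91 W/(m^2*K)


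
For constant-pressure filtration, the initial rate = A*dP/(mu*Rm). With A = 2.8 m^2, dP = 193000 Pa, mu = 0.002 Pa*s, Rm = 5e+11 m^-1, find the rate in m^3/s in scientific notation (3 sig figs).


rate = A * dP / (mu * Rm)
rate = 2.8 * 193000 / (0.002 * 5e+11)
rate = 540400.0 / 1.000e+09
rate = 5.40e-04 m^3/s


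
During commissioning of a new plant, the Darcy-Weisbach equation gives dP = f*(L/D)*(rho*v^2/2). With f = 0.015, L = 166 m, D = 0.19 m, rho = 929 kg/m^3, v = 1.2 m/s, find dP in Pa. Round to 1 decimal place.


dP = f * (L/D) * (rho*v^2/2)
dP = 0.015 * (166/0.19) * (929*1.2^2/2)
L/D = 873.68421053
rho*v^2/2 = 929*1.44/2 = 668.88
dP = 0.015 * 873.68421053 * 668.88
dP = 8765.8 Pa


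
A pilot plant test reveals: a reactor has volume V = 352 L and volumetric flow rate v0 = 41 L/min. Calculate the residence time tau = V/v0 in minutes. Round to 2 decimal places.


tau = V / v0
tau = 352 / 41
tau = 8.59 min


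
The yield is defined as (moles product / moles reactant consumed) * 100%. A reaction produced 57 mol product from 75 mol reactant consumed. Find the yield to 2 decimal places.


Yield = (moles product / moles consumed) * 100%
Yield = (57 / 75) * 100
Yield = 0.76 * 100
Yield = 76.00%


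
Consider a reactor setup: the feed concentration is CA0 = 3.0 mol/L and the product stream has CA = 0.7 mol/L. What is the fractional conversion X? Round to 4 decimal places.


X = (CA0 - CA) / CA0
X = (3.0 - 0.7) / 3.0
X = 2.3 / 3.0
X = 0.7667


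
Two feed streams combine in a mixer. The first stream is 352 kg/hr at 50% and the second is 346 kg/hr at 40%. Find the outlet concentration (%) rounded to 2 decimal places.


Mass balance on solute: F1*x1 + F2*x2 = F3*x3
F3 = F1 + F2 = 352 + 346 = 698 kg/hr
x3 = (F1*x1 + F2*x2)/F3
x3 = (352*0.5 + 346*0.4) / 698
x3 = 45.04%


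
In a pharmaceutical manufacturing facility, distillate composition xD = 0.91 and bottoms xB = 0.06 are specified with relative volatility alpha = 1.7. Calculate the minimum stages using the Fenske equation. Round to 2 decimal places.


N_min = ln((xD*(1-xB))/(xB*(1-xD))) / ln(alpha)
Numerator inside ln: 0.8554 / 0.0054 = 158.407407
ln(158.407407) = 5.06517
ln(alpha) = ln(1.7) = 0.530628
N_min = 5.06517 / 0.530628 = 9.55


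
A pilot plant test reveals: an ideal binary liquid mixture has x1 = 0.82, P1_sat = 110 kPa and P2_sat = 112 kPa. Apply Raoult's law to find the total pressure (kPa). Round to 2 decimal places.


P = x1*P1_sat + x2*P2_sat
x2 = 1 - x1 = 1 - 0.82 = 0.18
P = 0.82*110 + 0.18*112
P = 90.2 + 20.16
P = 110.36 kPa


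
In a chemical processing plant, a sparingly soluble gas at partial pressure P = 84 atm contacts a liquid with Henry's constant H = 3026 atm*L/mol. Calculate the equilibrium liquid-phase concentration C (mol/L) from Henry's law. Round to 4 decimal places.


C = P / H
C = 84 / 3026
C = 0.0278 mol/L


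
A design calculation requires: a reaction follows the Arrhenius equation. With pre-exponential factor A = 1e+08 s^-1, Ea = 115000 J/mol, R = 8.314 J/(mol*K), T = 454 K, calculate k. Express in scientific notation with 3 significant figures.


k = A * exp(-Ea/(R*T))
k = 1e+08 * exp(-115000 / (8.314 * 454))
k = 1e+08 * exp(-30.46716)
k = 5.87e-06


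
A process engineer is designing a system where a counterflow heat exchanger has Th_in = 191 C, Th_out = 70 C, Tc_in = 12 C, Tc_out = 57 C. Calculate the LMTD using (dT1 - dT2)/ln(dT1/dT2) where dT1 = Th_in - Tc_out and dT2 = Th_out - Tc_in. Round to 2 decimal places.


dT1 = Th_in - Tc_out = 191 - 57 = 134
dT2 = Th_out - Tc_in = 70 - 12 = 58
LMTD = (dT1 - dT2) / ln(dT1/dT2)
LMTD = (134 - 58) / ln(134/58)
LMTD = 90.76 K


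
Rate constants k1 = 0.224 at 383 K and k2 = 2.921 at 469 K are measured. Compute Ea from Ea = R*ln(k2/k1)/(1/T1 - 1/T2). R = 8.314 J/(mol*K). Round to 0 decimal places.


Ea = R * ln(k2/k1) / (1/T1 - 1/T2)
ln(k2/k1) = ln(2.921/0.224) = 2.5680353
1/T1 - 1/T2 = 1/383 - 1/469 = 0.000478769895
Ea = 8.314 * 2.5680353 / 0.000478769895
Ea = 44595 J/mol


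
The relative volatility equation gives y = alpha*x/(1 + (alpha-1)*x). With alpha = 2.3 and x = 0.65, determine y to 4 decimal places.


y = alpha*x / (1 + (alpha-1)*x)
y = 2.3*0.65 / (1 + (2.3-1)*0.65)
y = 1.495 / (1 + 0.845)
y = 1.495 / 1.845
y = 0.8103


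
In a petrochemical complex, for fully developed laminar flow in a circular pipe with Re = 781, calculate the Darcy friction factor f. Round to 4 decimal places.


f = 64 / Re
f = 64 / 781
f = 0.0819


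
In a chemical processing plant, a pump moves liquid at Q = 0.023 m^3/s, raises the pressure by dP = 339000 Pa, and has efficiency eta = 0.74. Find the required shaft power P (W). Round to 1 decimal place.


P = Q * dP / eta
P = 0.023 * 339000 / 0.74
P = 7797.0 / 0.74
P = 10536.5 W


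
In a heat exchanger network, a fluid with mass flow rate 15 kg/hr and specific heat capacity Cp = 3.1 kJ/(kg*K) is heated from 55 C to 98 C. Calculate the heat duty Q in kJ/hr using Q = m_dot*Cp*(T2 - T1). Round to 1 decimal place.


Q = m_dot * Cp * (T2 - T1)
Q = 15 * 3.1 * (98 - 55)
Q = 15 * 3.1 * 43
Q = 1999.5 kJ/hr


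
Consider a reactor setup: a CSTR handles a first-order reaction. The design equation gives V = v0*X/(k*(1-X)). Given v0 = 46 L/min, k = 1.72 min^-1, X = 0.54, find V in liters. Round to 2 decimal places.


V = v0 * X / (k * (1 - X))
V = 46 * 0.54 / (1.72 * (1 - 0.54))
V = 24.84 / (1.72 * 0.46)
V = 24.84 / 0.7912
V = 31.40 L


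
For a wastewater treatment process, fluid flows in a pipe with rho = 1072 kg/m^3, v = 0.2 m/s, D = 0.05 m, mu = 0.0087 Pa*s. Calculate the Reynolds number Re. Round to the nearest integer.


Re = rho * v * D / mu
Re = 1072 * 0.2 * 0.05 / 0.0087
Re = 10.72 / 0.0087
Re = 1232


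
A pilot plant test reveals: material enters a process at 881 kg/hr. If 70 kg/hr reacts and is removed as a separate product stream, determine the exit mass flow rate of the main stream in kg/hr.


Steady-state mass balance on the main outlet: F_out = F_in - F_removed
F_out = 881 - 70
F_out = 811 kg/hr


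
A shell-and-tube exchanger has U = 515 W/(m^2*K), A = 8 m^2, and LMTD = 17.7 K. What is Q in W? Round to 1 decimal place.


Q = U * A * LMTD
Q = 515 * 8 * 17.7
Q = 72924.0 W


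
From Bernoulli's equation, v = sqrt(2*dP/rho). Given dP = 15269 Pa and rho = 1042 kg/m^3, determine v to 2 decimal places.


v = sqrt(2*dP/rho)
v = sqrt(2*15269/1042)
v = sqrt(29.307102)
v = 5.41 m/s


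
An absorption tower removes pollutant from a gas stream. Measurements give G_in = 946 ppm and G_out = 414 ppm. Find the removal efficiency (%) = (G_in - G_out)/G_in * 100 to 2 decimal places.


Efficiency = (G_in - G_out) / G_in * 100%
Efficiency = (946 - 414) / 946 * 100
Efficiency = 532 / 946 * 100
Efficiency = 56.24%


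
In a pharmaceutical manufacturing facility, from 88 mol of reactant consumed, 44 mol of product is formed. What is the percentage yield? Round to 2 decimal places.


Yield = (moles product / moles consumed) * 100%
Yield = (44 / 88) * 100
Yield = 0.5 * 100
Yield = 50.00%


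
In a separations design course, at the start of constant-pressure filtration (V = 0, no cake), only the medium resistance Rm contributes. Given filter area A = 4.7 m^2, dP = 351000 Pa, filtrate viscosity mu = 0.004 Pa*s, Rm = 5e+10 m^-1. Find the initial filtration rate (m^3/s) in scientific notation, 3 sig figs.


rate = A * dP / (mu * Rm)
rate = 4.7 * 351000 / (0.004 * 5e+10)
rate = 1649700.0 / 2.000e+08
rate = 8.25e-03 m^3/s


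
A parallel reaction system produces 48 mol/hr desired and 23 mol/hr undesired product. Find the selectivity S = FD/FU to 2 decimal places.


S = desired product rate / undesired product rate
S = 48 / 23
S = 2.09


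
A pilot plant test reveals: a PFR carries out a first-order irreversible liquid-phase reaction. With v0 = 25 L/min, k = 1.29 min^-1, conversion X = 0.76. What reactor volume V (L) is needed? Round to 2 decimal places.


V = (v0/k) * ln(1/(1-X))
V = (25/1.29) * ln(1/(1-0.76))
V = 19.379845 * ln(4.166667)
V = 19.379845 * 1.427116
V = 27.66 L


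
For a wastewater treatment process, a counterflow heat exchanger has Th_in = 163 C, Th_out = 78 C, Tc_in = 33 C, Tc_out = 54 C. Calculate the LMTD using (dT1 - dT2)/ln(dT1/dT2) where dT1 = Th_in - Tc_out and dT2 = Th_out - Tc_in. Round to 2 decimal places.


dT1 = Th_in - Tc_out = 163 - 54 = 109
dT2 = Th_out - Tc_in = 78 - 33 = 45
LMTD = (dT1 - dT2) / ln(dT1/dT2)
LMTD = (109 - 45) / ln(109/45)
LMTD = 72.34 K


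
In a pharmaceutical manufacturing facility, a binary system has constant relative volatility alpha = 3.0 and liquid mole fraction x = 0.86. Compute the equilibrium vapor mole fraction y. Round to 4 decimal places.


y = alpha*x / (1 + (alpha-1)*x)
y = 3.0*0.86 / (1 + (3.0-1)*0.86)
y = 2.58 / (1 + 1.72)
y = 2.58 / 2.72
y = 0.9485


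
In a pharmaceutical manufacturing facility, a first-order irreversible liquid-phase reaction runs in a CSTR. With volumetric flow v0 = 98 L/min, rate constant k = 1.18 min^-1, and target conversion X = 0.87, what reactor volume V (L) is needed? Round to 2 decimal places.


V = v0 * X / (k * (1 - X))
V = 98 * 0.87 / (1.18 * (1 - 0.87))
V = 85.26 / (1.18 * 0.13)
V = 85.26 / 0.1534
V = 555.80 L


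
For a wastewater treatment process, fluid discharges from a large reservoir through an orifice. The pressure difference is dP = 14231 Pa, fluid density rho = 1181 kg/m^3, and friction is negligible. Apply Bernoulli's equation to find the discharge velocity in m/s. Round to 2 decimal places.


v = sqrt(2*dP/rho)
v = sqrt(2*14231/1181)
v = sqrt(24.099915)
v = 4.91 m/s


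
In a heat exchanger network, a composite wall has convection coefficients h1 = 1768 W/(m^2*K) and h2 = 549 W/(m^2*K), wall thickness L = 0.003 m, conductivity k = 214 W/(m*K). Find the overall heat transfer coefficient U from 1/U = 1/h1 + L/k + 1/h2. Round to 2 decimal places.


1/U = 1/h1 + L/k + 1/h2
1/U = 1/1768 + 0.003/214 + 1/549
1/U = 0.0005656109 + 1.40187e-05 + 0.0018214936
1/U = 0.0024011232
U = 416.47 W/(m^2*K)


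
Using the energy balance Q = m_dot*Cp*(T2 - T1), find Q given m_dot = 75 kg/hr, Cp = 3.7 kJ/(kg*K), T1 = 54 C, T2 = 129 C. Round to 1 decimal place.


Q = m_dot * Cp * (T2 - T1)
Q = 75 * 3.7 * (129 - 54)
Q = 75 * 3.7 * 75
Q = 20812.5 kJ/hr


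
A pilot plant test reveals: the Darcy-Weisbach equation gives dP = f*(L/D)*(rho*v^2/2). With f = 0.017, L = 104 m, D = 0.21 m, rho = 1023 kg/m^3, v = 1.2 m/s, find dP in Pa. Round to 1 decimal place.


dP = f * (L/D) * (rho*v^2/2)
dP = 0.017 * (104/0.21) * (1023*1.2^2/2)
L/D = 495.23809524
rho*v^2/2 = 1023*1.44/2 = 736.56
dP = 0.017 * 495.23809524 * 736.56
dP = 6201.1 Pa


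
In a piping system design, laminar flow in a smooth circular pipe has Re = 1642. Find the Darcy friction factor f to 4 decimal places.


f = 64 / Re
f = 64 / 1642
f = 0.0390


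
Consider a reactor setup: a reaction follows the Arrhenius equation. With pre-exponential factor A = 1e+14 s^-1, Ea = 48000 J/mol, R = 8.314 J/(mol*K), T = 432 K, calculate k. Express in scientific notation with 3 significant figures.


k = A * exp(-Ea/(R*T))
k = 1e+14 * exp(-48000 / (8.314 * 432))
k = 1e+14 * exp(-13.364339)
k = 1.57e+08


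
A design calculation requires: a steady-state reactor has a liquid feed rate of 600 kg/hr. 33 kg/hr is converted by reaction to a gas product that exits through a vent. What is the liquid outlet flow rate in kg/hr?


Steady-state mass balance on the main outlet: F_out = F_in - F_removed
F_out = 600 - 33
F_out = 567 kg/hr


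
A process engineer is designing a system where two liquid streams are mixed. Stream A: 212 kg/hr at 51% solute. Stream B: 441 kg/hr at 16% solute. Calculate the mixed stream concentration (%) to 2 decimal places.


Mass balance on solute: F1*x1 + F2*x2 = F3*x3
F3 = F1 + F2 = 212 + 441 = 653 kg/hr
x3 = (F1*x1 + F2*x2)/F3
x3 = (212*0.51 + 441*0.16) / 653
x3 = 27.36%


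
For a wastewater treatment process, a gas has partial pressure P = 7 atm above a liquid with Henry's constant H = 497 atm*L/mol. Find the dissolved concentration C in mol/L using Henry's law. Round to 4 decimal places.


C = P / H
C = 7 / 497
C = 0.0141 mol/L


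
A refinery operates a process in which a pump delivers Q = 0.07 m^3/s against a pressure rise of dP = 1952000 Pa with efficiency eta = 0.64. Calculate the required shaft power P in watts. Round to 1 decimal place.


P = Q * dP / eta
P = 0.07 * 1952000 / 0.64
P = 136640.0 / 0.64
P = 213500.0 W


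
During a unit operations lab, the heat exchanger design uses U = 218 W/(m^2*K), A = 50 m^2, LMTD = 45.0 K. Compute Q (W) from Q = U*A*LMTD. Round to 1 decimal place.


Q = U * A * LMTD
Q = 218 * 50 * 45.0
Q = 490500.0 W


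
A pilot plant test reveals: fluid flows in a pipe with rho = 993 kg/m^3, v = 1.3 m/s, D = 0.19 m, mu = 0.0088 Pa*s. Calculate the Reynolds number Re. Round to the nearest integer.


Re = rho * v * D / mu
Re = 993 * 1.3 * 0.19 / 0.0088
Re = 245.271 / 0.0088
Re = 27872


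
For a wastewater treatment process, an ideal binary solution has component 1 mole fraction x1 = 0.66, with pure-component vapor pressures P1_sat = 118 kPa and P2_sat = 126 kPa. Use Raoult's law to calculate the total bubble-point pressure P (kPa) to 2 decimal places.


P = x1*P1_sat + x2*P2_sat
x2 = 1 - x1 = 1 - 0.66 = 0.34
P = 0.66*118 + 0.34*126
P = 77.88 + 42.84
P = 120.72 kPa


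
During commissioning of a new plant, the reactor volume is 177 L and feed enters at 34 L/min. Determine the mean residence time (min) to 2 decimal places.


tau = V / v0
tau = 177 / 34
tau = 5.21 min


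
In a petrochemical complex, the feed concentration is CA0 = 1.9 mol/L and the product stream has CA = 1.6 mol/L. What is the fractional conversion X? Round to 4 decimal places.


X = (CA0 - CA) / CA0
X = (1.9 - 1.6) / 1.9
X = 0.3 / 1.9
X = 0.1579


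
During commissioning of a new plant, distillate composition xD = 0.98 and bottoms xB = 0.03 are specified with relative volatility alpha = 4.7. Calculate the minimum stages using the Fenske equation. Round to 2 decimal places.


N_min = ln((xD*(1-xB))/(xB*(1-xD))) / ln(alpha)
Numerator inside ln: 0.9506 / 0.0006 = 1584.333333
ln(1584.333333) = 7.367919
ln(alpha) = ln(4.7) = 1.547563
N_min = 7.367919 / 1.547563 = 4.76


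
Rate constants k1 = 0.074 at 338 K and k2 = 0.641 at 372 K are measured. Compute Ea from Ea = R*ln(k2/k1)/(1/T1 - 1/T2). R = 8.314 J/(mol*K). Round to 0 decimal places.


Ea = R * ln(k2/k1) / (1/T1 - 1/T2)
ln(k2/k1) = ln(0.641/0.074) = 2.1589644
1/T1 - 1/T2 = 1/338 - 1/372 = 0.000270407839
Ea = 8.314 * 2.1589644 / 0.000270407839
Ea = 66380 J/mol


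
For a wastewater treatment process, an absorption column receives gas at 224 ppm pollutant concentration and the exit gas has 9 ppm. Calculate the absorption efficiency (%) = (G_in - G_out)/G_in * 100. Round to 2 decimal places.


Efficiency = (G_in - G_out) / G_in * 100%
Efficiency = (224 - 9) / 224 * 100
Efficiency = 215 / 224 * 100
Efficiency = 95.98%


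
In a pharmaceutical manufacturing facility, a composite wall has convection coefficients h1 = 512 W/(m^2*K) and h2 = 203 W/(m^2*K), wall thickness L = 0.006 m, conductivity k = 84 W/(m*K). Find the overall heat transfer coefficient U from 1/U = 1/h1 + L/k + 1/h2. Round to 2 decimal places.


1/U = 1/h1 + L/k + 1/h2
1/U = 1/512 + 0.006/84 + 1/203
1/U = 0.001953125 + 7.14286e-05 + 0.0049261084
1/U = 0.006950662
U = 143.87 W/(m^2*K)
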